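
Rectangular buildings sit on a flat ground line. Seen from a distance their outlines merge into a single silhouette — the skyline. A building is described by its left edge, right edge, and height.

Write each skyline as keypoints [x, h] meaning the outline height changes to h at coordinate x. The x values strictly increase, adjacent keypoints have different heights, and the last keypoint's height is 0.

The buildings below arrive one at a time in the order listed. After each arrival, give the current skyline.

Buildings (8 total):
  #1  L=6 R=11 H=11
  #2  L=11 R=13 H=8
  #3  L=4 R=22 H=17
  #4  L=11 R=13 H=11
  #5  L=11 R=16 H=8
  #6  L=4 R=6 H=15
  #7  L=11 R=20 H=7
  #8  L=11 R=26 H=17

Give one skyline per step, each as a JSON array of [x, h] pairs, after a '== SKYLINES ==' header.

== SKYLINES ==
[[6,11],[11,0]]
[[6,11],[11,8],[13,0]]
[[4,17],[22,0]]
[[4,17],[22,0]]
[[4,17],[22,0]]
[[4,17],[22,0]]
[[4,17],[22,0]]
[[4,17],[26,0]]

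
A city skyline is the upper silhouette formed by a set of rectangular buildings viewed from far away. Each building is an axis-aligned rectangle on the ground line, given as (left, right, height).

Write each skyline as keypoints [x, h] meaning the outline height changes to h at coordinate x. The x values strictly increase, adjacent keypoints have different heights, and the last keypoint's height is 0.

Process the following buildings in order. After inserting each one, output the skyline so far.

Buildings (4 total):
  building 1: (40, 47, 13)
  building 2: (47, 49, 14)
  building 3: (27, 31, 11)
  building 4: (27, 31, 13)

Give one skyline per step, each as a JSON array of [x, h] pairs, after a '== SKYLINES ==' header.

== SKYLINES ==
[[40,13],[47,0]]
[[40,13],[47,14],[49,0]]
[[27,11],[31,0],[40,13],[47,14],[49,0]]
[[27,13],[31,0],[40,13],[47,14],[49,0]]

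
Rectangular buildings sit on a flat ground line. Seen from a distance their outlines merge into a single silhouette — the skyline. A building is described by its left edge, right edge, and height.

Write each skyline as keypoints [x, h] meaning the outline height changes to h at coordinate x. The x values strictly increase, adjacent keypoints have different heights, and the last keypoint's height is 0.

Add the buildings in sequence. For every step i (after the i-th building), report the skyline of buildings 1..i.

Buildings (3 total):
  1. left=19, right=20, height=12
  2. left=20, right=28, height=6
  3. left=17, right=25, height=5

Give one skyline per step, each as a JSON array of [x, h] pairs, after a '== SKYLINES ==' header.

== SKYLINES ==
[[19,12],[20,0]]
[[19,12],[20,6],[28,0]]
[[17,5],[19,12],[20,6],[28,0]]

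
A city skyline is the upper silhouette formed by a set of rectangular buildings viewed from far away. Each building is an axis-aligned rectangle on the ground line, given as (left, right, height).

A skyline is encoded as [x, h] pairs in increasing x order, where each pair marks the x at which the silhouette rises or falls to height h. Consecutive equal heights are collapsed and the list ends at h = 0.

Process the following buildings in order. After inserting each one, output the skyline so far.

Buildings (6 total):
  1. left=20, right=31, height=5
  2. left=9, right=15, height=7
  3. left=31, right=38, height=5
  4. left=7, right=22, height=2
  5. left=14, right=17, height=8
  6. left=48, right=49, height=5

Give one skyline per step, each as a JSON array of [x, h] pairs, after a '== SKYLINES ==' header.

== SKYLINES ==
[[20,5],[31,0]]
[[9,7],[15,0],[20,5],[31,0]]
[[9,7],[15,0],[20,5],[38,0]]
[[7,2],[9,7],[15,2],[20,5],[38,0]]
[[7,2],[9,7],[14,8],[17,2],[20,5],[38,0]]
[[7,2],[9,7],[14,8],[17,2],[20,5],[38,0],[48,5],[49,0]]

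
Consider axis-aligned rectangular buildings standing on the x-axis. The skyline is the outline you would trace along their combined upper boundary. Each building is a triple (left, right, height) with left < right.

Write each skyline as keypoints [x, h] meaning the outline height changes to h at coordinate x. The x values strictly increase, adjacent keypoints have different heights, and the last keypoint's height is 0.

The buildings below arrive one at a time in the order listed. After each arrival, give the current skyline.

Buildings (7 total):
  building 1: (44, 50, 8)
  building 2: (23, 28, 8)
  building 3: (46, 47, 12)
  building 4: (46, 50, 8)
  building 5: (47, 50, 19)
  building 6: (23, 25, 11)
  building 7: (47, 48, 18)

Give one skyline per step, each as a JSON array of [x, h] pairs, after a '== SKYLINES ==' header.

== SKYLINES ==
[[44,8],[50,0]]
[[23,8],[28,0],[44,8],[50,0]]
[[23,8],[28,0],[44,8],[46,12],[47,8],[50,0]]
[[23,8],[28,0],[44,8],[46,12],[47,8],[50,0]]
[[23,8],[28,0],[44,8],[46,12],[47,19],[50,0]]
[[23,11],[25,8],[28,0],[44,8],[46,12],[47,19],[50,0]]
[[23,11],[25,8],[28,0],[44,8],[46,12],[47,19],[50,0]]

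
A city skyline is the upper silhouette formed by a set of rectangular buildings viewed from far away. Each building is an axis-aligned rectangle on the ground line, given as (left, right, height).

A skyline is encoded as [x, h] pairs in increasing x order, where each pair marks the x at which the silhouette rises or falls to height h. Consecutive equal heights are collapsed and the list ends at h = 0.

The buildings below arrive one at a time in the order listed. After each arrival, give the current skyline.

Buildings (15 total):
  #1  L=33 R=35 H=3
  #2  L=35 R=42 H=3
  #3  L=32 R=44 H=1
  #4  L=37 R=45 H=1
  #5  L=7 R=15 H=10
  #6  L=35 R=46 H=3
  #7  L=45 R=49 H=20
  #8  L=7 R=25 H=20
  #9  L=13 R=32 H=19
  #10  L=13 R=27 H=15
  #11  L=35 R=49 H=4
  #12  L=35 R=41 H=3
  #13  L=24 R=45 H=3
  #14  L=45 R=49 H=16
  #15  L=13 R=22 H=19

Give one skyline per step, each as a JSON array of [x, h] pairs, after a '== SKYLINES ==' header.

== SKYLINES ==
[[33,3],[35,0]]
[[33,3],[42,0]]
[[32,1],[33,3],[42,1],[44,0]]
[[32,1],[33,3],[42,1],[45,0]]
[[7,10],[15,0],[32,1],[33,3],[42,1],[45,0]]
[[7,10],[15,0],[32,1],[33,3],[46,0]]
[[7,10],[15,0],[32,1],[33,3],[45,20],[49,0]]
[[7,20],[25,0],[32,1],[33,3],[45,20],[49,0]]
[[7,20],[25,19],[32,1],[33,3],[45,20],[49,0]]
[[7,20],[25,19],[32,1],[33,3],[45,20],[49,0]]
[[7,20],[25,19],[32,1],[33,3],[35,4],[45,20],[49,0]]
[[7,20],[25,19],[32,1],[33,3],[35,4],[45,20],[49,0]]
[[7,20],[25,19],[32,3],[35,4],[45,20],[49,0]]
[[7,20],[25,19],[32,3],[35,4],[45,20],[49,0]]
[[7,20],[25,19],[32,3],[35,4],[45,20],[49,0]]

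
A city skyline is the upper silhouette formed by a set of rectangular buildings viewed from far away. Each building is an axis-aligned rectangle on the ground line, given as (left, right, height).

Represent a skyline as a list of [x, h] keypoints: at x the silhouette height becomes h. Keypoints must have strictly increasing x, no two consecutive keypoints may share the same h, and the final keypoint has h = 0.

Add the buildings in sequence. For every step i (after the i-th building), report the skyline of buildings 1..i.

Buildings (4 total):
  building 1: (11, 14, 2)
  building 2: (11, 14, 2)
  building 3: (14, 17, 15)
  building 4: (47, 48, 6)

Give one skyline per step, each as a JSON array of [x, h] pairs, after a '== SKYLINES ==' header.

== SKYLINES ==
[[11,2],[14,0]]
[[11,2],[14,0]]
[[11,2],[14,15],[17,0]]
[[11,2],[14,15],[17,0],[47,6],[48,0]]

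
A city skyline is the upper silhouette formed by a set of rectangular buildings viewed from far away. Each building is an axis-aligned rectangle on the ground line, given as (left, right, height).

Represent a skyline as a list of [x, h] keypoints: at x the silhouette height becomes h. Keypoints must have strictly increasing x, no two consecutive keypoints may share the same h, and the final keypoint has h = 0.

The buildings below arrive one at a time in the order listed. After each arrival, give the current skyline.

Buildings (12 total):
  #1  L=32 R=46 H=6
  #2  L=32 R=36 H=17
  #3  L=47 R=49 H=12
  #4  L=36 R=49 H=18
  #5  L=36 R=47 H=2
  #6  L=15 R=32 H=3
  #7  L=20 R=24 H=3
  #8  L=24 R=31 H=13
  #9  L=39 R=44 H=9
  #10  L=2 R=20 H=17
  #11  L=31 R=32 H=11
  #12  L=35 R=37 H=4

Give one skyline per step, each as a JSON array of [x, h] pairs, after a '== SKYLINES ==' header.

== SKYLINES ==
[[32,6],[46,0]]
[[32,17],[36,6],[46,0]]
[[32,17],[36,6],[46,0],[47,12],[49,0]]
[[32,17],[36,18],[49,0]]
[[32,17],[36,18],[49,0]]
[[15,3],[32,17],[36,18],[49,0]]
[[15,3],[32,17],[36,18],[49,0]]
[[15,3],[24,13],[31,3],[32,17],[36,18],[49,0]]
[[15,3],[24,13],[31,3],[32,17],[36,18],[49,0]]
[[2,17],[20,3],[24,13],[31,3],[32,17],[36,18],[49,0]]
[[2,17],[20,3],[24,13],[31,11],[32,17],[36,18],[49,0]]
[[2,17],[20,3],[24,13],[31,11],[32,17],[36,18],[49,0]]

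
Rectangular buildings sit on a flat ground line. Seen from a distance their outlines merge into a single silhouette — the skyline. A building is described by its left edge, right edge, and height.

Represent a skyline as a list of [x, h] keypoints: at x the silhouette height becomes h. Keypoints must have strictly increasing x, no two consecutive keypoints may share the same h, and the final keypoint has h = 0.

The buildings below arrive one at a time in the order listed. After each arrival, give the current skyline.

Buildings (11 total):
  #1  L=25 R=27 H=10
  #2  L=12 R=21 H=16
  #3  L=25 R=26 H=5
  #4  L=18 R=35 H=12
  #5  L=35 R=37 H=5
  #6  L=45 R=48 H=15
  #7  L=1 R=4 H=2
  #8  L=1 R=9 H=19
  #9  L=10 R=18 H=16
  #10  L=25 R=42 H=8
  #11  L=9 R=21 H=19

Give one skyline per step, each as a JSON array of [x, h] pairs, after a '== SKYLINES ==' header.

== SKYLINES ==
[[25,10],[27,0]]
[[12,16],[21,0],[25,10],[27,0]]
[[12,16],[21,0],[25,10],[27,0]]
[[12,16],[21,12],[35,0]]
[[12,16],[21,12],[35,5],[37,0]]
[[12,16],[21,12],[35,5],[37,0],[45,15],[48,0]]
[[1,2],[4,0],[12,16],[21,12],[35,5],[37,0],[45,15],[48,0]]
[[1,19],[9,0],[12,16],[21,12],[35,5],[37,0],[45,15],[48,0]]
[[1,19],[9,0],[10,16],[21,12],[35,5],[37,0],[45,15],[48,0]]
[[1,19],[9,0],[10,16],[21,12],[35,8],[42,0],[45,15],[48,0]]
[[1,19],[21,12],[35,8],[42,0],[45,15],[48,0]]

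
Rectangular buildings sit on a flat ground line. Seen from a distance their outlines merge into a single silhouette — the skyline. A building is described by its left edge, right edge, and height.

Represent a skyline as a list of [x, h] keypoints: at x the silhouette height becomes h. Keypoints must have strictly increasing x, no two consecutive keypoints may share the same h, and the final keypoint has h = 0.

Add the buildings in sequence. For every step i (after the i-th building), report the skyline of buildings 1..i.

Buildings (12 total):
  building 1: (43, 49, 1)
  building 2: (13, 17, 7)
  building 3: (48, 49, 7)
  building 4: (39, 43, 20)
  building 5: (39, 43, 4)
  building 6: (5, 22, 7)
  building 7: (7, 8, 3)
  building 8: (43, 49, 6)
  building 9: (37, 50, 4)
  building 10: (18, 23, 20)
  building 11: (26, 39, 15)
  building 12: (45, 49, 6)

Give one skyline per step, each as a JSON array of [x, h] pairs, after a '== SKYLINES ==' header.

== SKYLINES ==
[[43,1],[49,0]]
[[13,7],[17,0],[43,1],[49,0]]
[[13,7],[17,0],[43,1],[48,7],[49,0]]
[[13,7],[17,0],[39,20],[43,1],[48,7],[49,0]]
[[13,7],[17,0],[39,20],[43,1],[48,7],[49,0]]
[[5,7],[22,0],[39,20],[43,1],[48,7],[49,0]]
[[5,7],[22,0],[39,20],[43,1],[48,7],[49,0]]
[[5,7],[22,0],[39,20],[43,6],[48,7],[49,0]]
[[5,7],[22,0],[37,4],[39,20],[43,6],[48,7],[49,4],[50,0]]
[[5,7],[18,20],[23,0],[37,4],[39,20],[43,6],[48,7],[49,4],[50,0]]
[[5,7],[18,20],[23,0],[26,15],[39,20],[43,6],[48,7],[49,4],[50,0]]
[[5,7],[18,20],[23,0],[26,15],[39,20],[43,6],[48,7],[49,4],[50,0]]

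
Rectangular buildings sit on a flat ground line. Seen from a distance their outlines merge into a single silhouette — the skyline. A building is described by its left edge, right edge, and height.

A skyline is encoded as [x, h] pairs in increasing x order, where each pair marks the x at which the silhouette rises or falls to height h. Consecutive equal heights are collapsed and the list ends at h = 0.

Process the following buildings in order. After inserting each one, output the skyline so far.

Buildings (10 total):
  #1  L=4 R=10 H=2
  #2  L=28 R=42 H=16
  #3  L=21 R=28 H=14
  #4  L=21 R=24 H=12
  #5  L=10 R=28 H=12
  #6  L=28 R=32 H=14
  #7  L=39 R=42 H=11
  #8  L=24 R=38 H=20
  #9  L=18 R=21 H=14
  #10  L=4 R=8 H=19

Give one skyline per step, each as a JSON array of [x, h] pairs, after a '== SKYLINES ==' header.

== SKYLINES ==
[[4,2],[10,0]]
[[4,2],[10,0],[28,16],[42,0]]
[[4,2],[10,0],[21,14],[28,16],[42,0]]
[[4,2],[10,0],[21,14],[28,16],[42,0]]
[[4,2],[10,12],[21,14],[28,16],[42,0]]
[[4,2],[10,12],[21,14],[28,16],[42,0]]
[[4,2],[10,12],[21,14],[28,16],[42,0]]
[[4,2],[10,12],[21,14],[24,20],[38,16],[42,0]]
[[4,2],[10,12],[18,14],[24,20],[38,16],[42,0]]
[[4,19],[8,2],[10,12],[18,14],[24,20],[38,16],[42,0]]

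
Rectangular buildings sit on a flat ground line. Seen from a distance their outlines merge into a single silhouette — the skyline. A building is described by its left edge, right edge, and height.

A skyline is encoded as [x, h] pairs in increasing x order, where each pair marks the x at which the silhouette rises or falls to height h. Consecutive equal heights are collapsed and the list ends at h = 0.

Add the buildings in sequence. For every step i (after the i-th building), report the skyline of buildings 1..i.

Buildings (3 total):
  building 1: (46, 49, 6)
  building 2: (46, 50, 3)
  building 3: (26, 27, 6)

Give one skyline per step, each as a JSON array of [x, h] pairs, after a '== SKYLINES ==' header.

== SKYLINES ==
[[46,6],[49,0]]
[[46,6],[49,3],[50,0]]
[[26,6],[27,0],[46,6],[49,3],[50,0]]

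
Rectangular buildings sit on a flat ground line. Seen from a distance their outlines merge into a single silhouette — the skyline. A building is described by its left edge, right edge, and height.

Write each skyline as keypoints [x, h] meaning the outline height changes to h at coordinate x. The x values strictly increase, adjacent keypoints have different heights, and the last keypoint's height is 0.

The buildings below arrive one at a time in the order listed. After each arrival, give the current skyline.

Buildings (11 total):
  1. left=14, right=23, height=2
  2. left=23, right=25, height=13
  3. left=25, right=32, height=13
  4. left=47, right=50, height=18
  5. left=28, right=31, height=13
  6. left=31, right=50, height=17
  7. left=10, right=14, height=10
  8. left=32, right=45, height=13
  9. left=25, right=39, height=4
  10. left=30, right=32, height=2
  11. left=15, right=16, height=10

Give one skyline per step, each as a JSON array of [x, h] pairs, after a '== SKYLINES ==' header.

== SKYLINES ==
[[14,2],[23,0]]
[[14,2],[23,13],[25,0]]
[[14,2],[23,13],[32,0]]
[[14,2],[23,13],[32,0],[47,18],[50,0]]
[[14,2],[23,13],[32,0],[47,18],[50,0]]
[[14,2],[23,13],[31,17],[47,18],[50,0]]
[[10,10],[14,2],[23,13],[31,17],[47,18],[50,0]]
[[10,10],[14,2],[23,13],[31,17],[47,18],[50,0]]
[[10,10],[14,2],[23,13],[31,17],[47,18],[50,0]]
[[10,10],[14,2],[23,13],[31,17],[47,18],[50,0]]
[[10,10],[14,2],[15,10],[16,2],[23,13],[31,17],[47,18],[50,0]]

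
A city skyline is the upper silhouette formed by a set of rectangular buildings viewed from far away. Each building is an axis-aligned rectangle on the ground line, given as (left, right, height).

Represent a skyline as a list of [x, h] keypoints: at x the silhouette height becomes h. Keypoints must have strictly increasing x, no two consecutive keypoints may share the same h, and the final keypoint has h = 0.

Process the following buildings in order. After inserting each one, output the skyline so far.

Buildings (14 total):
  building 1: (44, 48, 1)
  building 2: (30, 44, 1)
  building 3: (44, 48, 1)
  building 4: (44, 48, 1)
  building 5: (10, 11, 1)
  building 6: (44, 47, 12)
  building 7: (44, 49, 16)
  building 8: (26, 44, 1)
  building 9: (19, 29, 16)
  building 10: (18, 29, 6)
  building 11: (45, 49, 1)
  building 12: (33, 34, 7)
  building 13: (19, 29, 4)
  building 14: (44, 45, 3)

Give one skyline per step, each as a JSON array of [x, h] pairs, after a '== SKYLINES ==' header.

== SKYLINES ==
[[44,1],[48,0]]
[[30,1],[48,0]]
[[30,1],[48,0]]
[[30,1],[48,0]]
[[10,1],[11,0],[30,1],[48,0]]
[[10,1],[11,0],[30,1],[44,12],[47,1],[48,0]]
[[10,1],[11,0],[30,1],[44,16],[49,0]]
[[10,1],[11,0],[26,1],[44,16],[49,0]]
[[10,1],[11,0],[19,16],[29,1],[44,16],[49,0]]
[[10,1],[11,0],[18,6],[19,16],[29,1],[44,16],[49,0]]
[[10,1],[11,0],[18,6],[19,16],[29,1],[44,16],[49,0]]
[[10,1],[11,0],[18,6],[19,16],[29,1],[33,7],[34,1],[44,16],[49,0]]
[[10,1],[11,0],[18,6],[19,16],[29,1],[33,7],[34,1],[44,16],[49,0]]
[[10,1],[11,0],[18,6],[19,16],[29,1],[33,7],[34,1],[44,16],[49,0]]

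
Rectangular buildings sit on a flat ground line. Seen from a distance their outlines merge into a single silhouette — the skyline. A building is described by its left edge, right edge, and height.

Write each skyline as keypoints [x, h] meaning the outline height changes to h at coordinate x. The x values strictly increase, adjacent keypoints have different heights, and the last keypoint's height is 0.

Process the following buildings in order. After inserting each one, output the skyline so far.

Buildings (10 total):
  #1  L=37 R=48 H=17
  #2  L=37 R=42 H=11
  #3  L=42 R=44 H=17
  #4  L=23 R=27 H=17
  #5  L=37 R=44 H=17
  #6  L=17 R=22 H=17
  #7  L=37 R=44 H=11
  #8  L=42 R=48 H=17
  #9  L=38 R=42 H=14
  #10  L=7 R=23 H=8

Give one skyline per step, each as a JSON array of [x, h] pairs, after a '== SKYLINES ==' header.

== SKYLINES ==
[[37,17],[48,0]]
[[37,17],[48,0]]
[[37,17],[48,0]]
[[23,17],[27,0],[37,17],[48,0]]
[[23,17],[27,0],[37,17],[48,0]]
[[17,17],[22,0],[23,17],[27,0],[37,17],[48,0]]
[[17,17],[22,0],[23,17],[27,0],[37,17],[48,0]]
[[17,17],[22,0],[23,17],[27,0],[37,17],[48,0]]
[[17,17],[22,0],[23,17],[27,0],[37,17],[48,0]]
[[7,8],[17,17],[22,8],[23,17],[27,0],[37,17],[48,0]]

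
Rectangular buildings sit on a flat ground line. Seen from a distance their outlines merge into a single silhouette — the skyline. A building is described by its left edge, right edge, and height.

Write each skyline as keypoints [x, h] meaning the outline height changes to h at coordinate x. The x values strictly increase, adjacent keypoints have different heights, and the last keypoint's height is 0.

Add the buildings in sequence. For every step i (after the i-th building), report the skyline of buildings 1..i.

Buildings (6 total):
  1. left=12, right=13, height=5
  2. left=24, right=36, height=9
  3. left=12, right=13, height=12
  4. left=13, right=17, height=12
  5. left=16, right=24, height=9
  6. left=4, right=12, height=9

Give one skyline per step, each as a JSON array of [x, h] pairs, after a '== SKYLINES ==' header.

== SKYLINES ==
[[12,5],[13,0]]
[[12,5],[13,0],[24,9],[36,0]]
[[12,12],[13,0],[24,9],[36,0]]
[[12,12],[17,0],[24,9],[36,0]]
[[12,12],[17,9],[36,0]]
[[4,9],[12,12],[17,9],[36,0]]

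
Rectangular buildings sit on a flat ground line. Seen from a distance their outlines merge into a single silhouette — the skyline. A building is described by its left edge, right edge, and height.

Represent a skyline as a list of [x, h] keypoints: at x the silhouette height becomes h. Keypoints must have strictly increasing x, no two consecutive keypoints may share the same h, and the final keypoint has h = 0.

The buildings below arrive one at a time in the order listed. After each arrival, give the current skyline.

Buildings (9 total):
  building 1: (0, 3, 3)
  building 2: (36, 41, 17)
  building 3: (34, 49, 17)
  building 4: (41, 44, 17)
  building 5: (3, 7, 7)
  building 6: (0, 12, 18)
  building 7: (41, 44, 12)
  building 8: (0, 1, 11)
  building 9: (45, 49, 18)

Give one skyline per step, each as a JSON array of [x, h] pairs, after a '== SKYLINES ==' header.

== SKYLINES ==
[[0,3],[3,0]]
[[0,3],[3,0],[36,17],[41,0]]
[[0,3],[3,0],[34,17],[49,0]]
[[0,3],[3,0],[34,17],[49,0]]
[[0,3],[3,7],[7,0],[34,17],[49,0]]
[[0,18],[12,0],[34,17],[49,0]]
[[0,18],[12,0],[34,17],[49,0]]
[[0,18],[12,0],[34,17],[49,0]]
[[0,18],[12,0],[34,17],[45,18],[49,0]]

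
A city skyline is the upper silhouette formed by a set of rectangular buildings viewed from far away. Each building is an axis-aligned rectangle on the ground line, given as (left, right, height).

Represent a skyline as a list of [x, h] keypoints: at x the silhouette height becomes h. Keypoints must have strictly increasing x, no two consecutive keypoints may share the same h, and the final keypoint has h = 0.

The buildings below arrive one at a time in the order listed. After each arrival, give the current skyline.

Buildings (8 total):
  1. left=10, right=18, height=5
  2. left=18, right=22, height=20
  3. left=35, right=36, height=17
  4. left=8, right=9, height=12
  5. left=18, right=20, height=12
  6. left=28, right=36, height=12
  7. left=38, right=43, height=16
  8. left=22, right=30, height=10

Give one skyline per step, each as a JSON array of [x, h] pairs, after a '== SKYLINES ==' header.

== SKYLINES ==
[[10,5],[18,0]]
[[10,5],[18,20],[22,0]]
[[10,5],[18,20],[22,0],[35,17],[36,0]]
[[8,12],[9,0],[10,5],[18,20],[22,0],[35,17],[36,0]]
[[8,12],[9,0],[10,5],[18,20],[22,0],[35,17],[36,0]]
[[8,12],[9,0],[10,5],[18,20],[22,0],[28,12],[35,17],[36,0]]
[[8,12],[9,0],[10,5],[18,20],[22,0],[28,12],[35,17],[36,0],[38,16],[43,0]]
[[8,12],[9,0],[10,5],[18,20],[22,10],[28,12],[35,17],[36,0],[38,16],[43,0]]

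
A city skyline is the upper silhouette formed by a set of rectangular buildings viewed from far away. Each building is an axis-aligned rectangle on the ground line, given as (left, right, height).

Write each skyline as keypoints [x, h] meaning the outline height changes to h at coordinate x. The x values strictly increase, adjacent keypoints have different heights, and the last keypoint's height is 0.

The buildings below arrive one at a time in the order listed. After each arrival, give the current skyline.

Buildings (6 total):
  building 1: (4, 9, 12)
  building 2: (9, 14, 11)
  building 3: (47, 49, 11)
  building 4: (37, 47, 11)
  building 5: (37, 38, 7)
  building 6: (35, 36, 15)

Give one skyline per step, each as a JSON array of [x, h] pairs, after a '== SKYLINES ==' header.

== SKYLINES ==
[[4,12],[9,0]]
[[4,12],[9,11],[14,0]]
[[4,12],[9,11],[14,0],[47,11],[49,0]]
[[4,12],[9,11],[14,0],[37,11],[49,0]]
[[4,12],[9,11],[14,0],[37,11],[49,0]]
[[4,12],[9,11],[14,0],[35,15],[36,0],[37,11],[49,0]]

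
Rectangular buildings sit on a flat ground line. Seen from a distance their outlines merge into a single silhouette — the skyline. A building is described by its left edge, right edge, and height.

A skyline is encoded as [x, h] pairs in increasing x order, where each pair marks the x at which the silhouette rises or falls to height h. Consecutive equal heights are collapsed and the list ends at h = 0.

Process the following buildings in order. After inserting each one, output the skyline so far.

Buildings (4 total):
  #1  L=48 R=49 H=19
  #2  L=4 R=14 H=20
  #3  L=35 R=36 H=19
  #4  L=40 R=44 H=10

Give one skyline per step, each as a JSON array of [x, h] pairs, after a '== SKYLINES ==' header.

== SKYLINES ==
[[48,19],[49,0]]
[[4,20],[14,0],[48,19],[49,0]]
[[4,20],[14,0],[35,19],[36,0],[48,19],[49,0]]
[[4,20],[14,0],[35,19],[36,0],[40,10],[44,0],[48,19],[49,0]]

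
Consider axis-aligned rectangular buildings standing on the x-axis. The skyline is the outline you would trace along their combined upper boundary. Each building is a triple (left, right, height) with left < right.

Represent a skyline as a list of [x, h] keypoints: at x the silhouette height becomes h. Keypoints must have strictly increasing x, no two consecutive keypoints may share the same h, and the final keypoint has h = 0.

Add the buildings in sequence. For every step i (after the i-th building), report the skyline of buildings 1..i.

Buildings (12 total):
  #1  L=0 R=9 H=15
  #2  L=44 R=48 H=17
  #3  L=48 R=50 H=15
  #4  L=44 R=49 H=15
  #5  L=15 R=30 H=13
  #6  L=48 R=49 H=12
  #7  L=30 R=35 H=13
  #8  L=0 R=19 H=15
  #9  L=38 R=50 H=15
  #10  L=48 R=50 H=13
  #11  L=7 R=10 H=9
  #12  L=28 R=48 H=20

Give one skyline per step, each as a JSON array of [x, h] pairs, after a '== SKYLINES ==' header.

== SKYLINES ==
[[0,15],[9,0]]
[[0,15],[9,0],[44,17],[48,0]]
[[0,15],[9,0],[44,17],[48,15],[50,0]]
[[0,15],[9,0],[44,17],[48,15],[50,0]]
[[0,15],[9,0],[15,13],[30,0],[44,17],[48,15],[50,0]]
[[0,15],[9,0],[15,13],[30,0],[44,17],[48,15],[50,0]]
[[0,15],[9,0],[15,13],[35,0],[44,17],[48,15],[50,0]]
[[0,15],[19,13],[35,0],[44,17],[48,15],[50,0]]
[[0,15],[19,13],[35,0],[38,15],[44,17],[48,15],[50,0]]
[[0,15],[19,13],[35,0],[38,15],[44,17],[48,15],[50,0]]
[[0,15],[19,13],[35,0],[38,15],[44,17],[48,15],[50,0]]
[[0,15],[19,13],[28,20],[48,15],[50,0]]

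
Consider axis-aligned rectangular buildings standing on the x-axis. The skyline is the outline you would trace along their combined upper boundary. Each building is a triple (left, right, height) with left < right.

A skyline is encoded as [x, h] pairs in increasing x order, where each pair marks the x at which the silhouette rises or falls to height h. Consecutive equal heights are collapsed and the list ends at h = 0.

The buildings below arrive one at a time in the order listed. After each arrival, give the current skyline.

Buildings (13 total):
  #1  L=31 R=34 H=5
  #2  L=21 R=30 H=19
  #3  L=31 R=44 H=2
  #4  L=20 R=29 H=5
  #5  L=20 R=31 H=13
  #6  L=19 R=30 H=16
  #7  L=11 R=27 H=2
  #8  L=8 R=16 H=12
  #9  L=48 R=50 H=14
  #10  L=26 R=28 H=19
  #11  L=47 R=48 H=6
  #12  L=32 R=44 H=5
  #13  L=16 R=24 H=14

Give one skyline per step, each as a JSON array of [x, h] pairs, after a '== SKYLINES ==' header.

== SKYLINES ==
[[31,5],[34,0]]
[[21,19],[30,0],[31,5],[34,0]]
[[21,19],[30,0],[31,5],[34,2],[44,0]]
[[20,5],[21,19],[30,0],[31,5],[34,2],[44,0]]
[[20,13],[21,19],[30,13],[31,5],[34,2],[44,0]]
[[19,16],[21,19],[30,13],[31,5],[34,2],[44,0]]
[[11,2],[19,16],[21,19],[30,13],[31,5],[34,2],[44,0]]
[[8,12],[16,2],[19,16],[21,19],[30,13],[31,5],[34,2],[44,0]]
[[8,12],[16,2],[19,16],[21,19],[30,13],[31,5],[34,2],[44,0],[48,14],[50,0]]
[[8,12],[16,2],[19,16],[21,19],[30,13],[31,5],[34,2],[44,0],[48,14],[50,0]]
[[8,12],[16,2],[19,16],[21,19],[30,13],[31,5],[34,2],[44,0],[47,6],[48,14],[50,0]]
[[8,12],[16,2],[19,16],[21,19],[30,13],[31,5],[44,0],[47,6],[48,14],[50,0]]
[[8,12],[16,14],[19,16],[21,19],[30,13],[31,5],[44,0],[47,6],[48,14],[50,0]]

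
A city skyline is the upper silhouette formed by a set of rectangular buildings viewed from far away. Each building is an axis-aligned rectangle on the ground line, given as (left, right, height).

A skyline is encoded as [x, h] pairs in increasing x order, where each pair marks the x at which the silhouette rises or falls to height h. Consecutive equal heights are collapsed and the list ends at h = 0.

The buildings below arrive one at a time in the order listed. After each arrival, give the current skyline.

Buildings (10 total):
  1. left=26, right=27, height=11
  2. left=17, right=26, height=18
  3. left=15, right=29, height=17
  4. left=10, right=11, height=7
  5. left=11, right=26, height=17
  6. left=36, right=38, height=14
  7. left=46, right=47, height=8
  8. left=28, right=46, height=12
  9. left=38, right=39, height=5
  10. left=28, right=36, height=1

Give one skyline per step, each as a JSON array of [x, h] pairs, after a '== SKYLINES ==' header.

== SKYLINES ==
[[26,11],[27,0]]
[[17,18],[26,11],[27,0]]
[[15,17],[17,18],[26,17],[29,0]]
[[10,7],[11,0],[15,17],[17,18],[26,17],[29,0]]
[[10,7],[11,17],[17,18],[26,17],[29,0]]
[[10,7],[11,17],[17,18],[26,17],[29,0],[36,14],[38,0]]
[[10,7],[11,17],[17,18],[26,17],[29,0],[36,14],[38,0],[46,8],[47,0]]
[[10,7],[11,17],[17,18],[26,17],[29,12],[36,14],[38,12],[46,8],[47,0]]
[[10,7],[11,17],[17,18],[26,17],[29,12],[36,14],[38,12],[46,8],[47,0]]
[[10,7],[11,17],[17,18],[26,17],[29,12],[36,14],[38,12],[46,8],[47,0]]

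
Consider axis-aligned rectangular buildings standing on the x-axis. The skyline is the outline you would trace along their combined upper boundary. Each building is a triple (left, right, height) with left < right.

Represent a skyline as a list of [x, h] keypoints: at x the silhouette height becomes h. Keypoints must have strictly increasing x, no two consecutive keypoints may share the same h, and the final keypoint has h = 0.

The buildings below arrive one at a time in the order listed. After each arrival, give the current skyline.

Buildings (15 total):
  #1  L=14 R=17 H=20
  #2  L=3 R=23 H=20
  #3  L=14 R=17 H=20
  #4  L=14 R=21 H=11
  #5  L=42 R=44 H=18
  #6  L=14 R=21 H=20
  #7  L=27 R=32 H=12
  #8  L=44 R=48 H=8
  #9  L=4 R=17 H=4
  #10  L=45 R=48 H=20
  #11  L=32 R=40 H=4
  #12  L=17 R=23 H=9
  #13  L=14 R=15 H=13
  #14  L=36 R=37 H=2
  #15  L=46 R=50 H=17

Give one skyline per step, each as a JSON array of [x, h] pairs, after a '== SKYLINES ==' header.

== SKYLINES ==
[[14,20],[17,0]]
[[3,20],[23,0]]
[[3,20],[23,0]]
[[3,20],[23,0]]
[[3,20],[23,0],[42,18],[44,0]]
[[3,20],[23,0],[42,18],[44,0]]
[[3,20],[23,0],[27,12],[32,0],[42,18],[44,0]]
[[3,20],[23,0],[27,12],[32,0],[42,18],[44,8],[48,0]]
[[3,20],[23,0],[27,12],[32,0],[42,18],[44,8],[48,0]]
[[3,20],[23,0],[27,12],[32,0],[42,18],[44,8],[45,20],[48,0]]
[[3,20],[23,0],[27,12],[32,4],[40,0],[42,18],[44,8],[45,20],[48,0]]
[[3,20],[23,0],[27,12],[32,4],[40,0],[42,18],[44,8],[45,20],[48,0]]
[[3,20],[23,0],[27,12],[32,4],[40,0],[42,18],[44,8],[45,20],[48,0]]
[[3,20],[23,0],[27,12],[32,4],[40,0],[42,18],[44,8],[45,20],[48,0]]
[[3,20],[23,0],[27,12],[32,4],[40,0],[42,18],[44,8],[45,20],[48,17],[50,0]]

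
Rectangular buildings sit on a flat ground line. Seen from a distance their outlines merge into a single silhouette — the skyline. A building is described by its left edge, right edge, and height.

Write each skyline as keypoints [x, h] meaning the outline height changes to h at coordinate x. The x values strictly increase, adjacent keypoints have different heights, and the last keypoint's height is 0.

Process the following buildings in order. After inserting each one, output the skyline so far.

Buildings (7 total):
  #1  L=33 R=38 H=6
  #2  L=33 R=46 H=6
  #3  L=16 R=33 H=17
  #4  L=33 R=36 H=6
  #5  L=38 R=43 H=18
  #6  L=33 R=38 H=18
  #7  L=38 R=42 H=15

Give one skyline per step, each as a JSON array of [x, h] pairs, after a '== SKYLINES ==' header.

== SKYLINES ==
[[33,6],[38,0]]
[[33,6],[46,0]]
[[16,17],[33,6],[46,0]]
[[16,17],[33,6],[46,0]]
[[16,17],[33,6],[38,18],[43,6],[46,0]]
[[16,17],[33,18],[43,6],[46,0]]
[[16,17],[33,18],[43,6],[46,0]]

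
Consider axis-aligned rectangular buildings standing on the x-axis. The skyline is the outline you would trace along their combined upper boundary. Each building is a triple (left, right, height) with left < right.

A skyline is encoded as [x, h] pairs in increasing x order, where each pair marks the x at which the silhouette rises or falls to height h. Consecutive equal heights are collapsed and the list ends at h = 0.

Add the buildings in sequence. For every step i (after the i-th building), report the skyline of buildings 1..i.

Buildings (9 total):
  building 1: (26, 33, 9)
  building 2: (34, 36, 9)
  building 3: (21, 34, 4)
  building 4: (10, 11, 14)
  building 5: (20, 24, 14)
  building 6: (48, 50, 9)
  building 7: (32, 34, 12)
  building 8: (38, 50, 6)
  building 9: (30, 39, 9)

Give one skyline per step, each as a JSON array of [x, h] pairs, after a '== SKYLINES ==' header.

== SKYLINES ==
[[26,9],[33,0]]
[[26,9],[33,0],[34,9],[36,0]]
[[21,4],[26,9],[33,4],[34,9],[36,0]]
[[10,14],[11,0],[21,4],[26,9],[33,4],[34,9],[36,0]]
[[10,14],[11,0],[20,14],[24,4],[26,9],[33,4],[34,9],[36,0]]
[[10,14],[11,0],[20,14],[24,4],[26,9],[33,4],[34,9],[36,0],[48,9],[50,0]]
[[10,14],[11,0],[20,14],[24,4],[26,9],[32,12],[34,9],[36,0],[48,9],[50,0]]
[[10,14],[11,0],[20,14],[24,4],[26,9],[32,12],[34,9],[36,0],[38,6],[48,9],[50,0]]
[[10,14],[11,0],[20,14],[24,4],[26,9],[32,12],[34,9],[39,6],[48,9],[50,0]]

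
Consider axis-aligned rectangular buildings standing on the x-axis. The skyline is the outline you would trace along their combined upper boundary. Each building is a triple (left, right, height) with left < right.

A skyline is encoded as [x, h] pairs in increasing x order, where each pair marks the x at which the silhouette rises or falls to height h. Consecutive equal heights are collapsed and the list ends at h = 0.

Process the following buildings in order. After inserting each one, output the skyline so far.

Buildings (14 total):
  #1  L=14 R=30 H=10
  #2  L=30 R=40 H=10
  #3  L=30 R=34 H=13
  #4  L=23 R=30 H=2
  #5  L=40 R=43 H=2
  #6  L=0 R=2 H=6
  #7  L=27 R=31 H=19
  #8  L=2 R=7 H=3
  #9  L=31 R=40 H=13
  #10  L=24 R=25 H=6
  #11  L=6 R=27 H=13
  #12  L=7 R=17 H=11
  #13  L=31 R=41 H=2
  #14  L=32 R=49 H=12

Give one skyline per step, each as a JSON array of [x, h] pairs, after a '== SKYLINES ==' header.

== SKYLINES ==
[[14,10],[30,0]]
[[14,10],[40,0]]
[[14,10],[30,13],[34,10],[40,0]]
[[14,10],[30,13],[34,10],[40,0]]
[[14,10],[30,13],[34,10],[40,2],[43,0]]
[[0,6],[2,0],[14,10],[30,13],[34,10],[40,2],[43,0]]
[[0,6],[2,0],[14,10],[27,19],[31,13],[34,10],[40,2],[43,0]]
[[0,6],[2,3],[7,0],[14,10],[27,19],[31,13],[34,10],[40,2],[43,0]]
[[0,6],[2,3],[7,0],[14,10],[27,19],[31,13],[40,2],[43,0]]
[[0,6],[2,3],[7,0],[14,10],[27,19],[31,13],[40,2],[43,0]]
[[0,6],[2,3],[6,13],[27,19],[31,13],[40,2],[43,0]]
[[0,6],[2,3],[6,13],[27,19],[31,13],[40,2],[43,0]]
[[0,6],[2,3],[6,13],[27,19],[31,13],[40,2],[43,0]]
[[0,6],[2,3],[6,13],[27,19],[31,13],[40,12],[49,0]]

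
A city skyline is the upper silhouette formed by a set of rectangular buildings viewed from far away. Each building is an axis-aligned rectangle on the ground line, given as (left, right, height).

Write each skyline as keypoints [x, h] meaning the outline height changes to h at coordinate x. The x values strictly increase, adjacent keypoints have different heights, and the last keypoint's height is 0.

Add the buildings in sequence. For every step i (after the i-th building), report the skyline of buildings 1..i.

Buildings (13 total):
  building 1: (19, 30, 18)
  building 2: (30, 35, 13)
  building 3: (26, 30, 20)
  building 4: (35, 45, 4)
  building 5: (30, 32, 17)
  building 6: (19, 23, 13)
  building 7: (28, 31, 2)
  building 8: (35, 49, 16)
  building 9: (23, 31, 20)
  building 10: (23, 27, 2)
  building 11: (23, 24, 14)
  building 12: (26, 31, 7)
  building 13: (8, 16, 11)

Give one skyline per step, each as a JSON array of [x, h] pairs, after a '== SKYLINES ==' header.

== SKYLINES ==
[[19,18],[30,0]]
[[19,18],[30,13],[35,0]]
[[19,18],[26,20],[30,13],[35,0]]
[[19,18],[26,20],[30,13],[35,4],[45,0]]
[[19,18],[26,20],[30,17],[32,13],[35,4],[45,0]]
[[19,18],[26,20],[30,17],[32,13],[35,4],[45,0]]
[[19,18],[26,20],[30,17],[32,13],[35,4],[45,0]]
[[19,18],[26,20],[30,17],[32,13],[35,16],[49,0]]
[[19,18],[23,20],[31,17],[32,13],[35,16],[49,0]]
[[19,18],[23,20],[31,17],[32,13],[35,16],[49,0]]
[[19,18],[23,20],[31,17],[32,13],[35,16],[49,0]]
[[19,18],[23,20],[31,17],[32,13],[35,16],[49,0]]
[[8,11],[16,0],[19,18],[23,20],[31,17],[32,13],[35,16],[49,0]]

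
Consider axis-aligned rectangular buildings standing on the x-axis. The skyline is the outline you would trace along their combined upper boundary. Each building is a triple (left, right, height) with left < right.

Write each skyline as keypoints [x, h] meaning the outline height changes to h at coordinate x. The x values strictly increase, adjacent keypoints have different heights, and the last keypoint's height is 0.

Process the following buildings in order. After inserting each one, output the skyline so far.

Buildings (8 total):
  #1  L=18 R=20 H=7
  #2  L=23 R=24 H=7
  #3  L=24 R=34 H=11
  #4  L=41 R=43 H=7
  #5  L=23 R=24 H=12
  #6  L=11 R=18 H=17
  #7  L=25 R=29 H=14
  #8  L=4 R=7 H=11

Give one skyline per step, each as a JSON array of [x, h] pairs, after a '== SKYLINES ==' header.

== SKYLINES ==
[[18,7],[20,0]]
[[18,7],[20,0],[23,7],[24,0]]
[[18,7],[20,0],[23,7],[24,11],[34,0]]
[[18,7],[20,0],[23,7],[24,11],[34,0],[41,7],[43,0]]
[[18,7],[20,0],[23,12],[24,11],[34,0],[41,7],[43,0]]
[[11,17],[18,7],[20,0],[23,12],[24,11],[34,0],[41,7],[43,0]]
[[11,17],[18,7],[20,0],[23,12],[24,11],[25,14],[29,11],[34,0],[41,7],[43,0]]
[[4,11],[7,0],[11,17],[18,7],[20,0],[23,12],[24,11],[25,14],[29,11],[34,0],[41,7],[43,0]]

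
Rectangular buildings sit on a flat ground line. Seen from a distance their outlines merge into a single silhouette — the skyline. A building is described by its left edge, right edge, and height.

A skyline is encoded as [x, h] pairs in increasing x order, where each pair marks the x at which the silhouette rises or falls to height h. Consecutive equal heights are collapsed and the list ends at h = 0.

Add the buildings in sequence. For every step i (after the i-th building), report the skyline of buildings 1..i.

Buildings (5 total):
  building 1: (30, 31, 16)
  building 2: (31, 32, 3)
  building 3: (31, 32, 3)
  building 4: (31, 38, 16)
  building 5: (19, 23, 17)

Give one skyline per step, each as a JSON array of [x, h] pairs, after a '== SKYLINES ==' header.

== SKYLINES ==
[[30,16],[31,0]]
[[30,16],[31,3],[32,0]]
[[30,16],[31,3],[32,0]]
[[30,16],[38,0]]
[[19,17],[23,0],[30,16],[38,0]]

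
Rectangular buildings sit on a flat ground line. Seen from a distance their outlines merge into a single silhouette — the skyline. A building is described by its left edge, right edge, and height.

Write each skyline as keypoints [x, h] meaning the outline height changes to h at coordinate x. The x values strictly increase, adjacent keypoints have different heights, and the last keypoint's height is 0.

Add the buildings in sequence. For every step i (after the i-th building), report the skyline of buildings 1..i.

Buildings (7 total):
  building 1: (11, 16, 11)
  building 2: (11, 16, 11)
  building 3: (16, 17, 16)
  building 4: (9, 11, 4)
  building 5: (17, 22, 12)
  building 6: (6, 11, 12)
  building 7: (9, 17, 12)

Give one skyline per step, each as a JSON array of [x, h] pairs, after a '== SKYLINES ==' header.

== SKYLINES ==
[[11,11],[16,0]]
[[11,11],[16,0]]
[[11,11],[16,16],[17,0]]
[[9,4],[11,11],[16,16],[17,0]]
[[9,4],[11,11],[16,16],[17,12],[22,0]]
[[6,12],[11,11],[16,16],[17,12],[22,0]]
[[6,12],[16,16],[17,12],[22,0]]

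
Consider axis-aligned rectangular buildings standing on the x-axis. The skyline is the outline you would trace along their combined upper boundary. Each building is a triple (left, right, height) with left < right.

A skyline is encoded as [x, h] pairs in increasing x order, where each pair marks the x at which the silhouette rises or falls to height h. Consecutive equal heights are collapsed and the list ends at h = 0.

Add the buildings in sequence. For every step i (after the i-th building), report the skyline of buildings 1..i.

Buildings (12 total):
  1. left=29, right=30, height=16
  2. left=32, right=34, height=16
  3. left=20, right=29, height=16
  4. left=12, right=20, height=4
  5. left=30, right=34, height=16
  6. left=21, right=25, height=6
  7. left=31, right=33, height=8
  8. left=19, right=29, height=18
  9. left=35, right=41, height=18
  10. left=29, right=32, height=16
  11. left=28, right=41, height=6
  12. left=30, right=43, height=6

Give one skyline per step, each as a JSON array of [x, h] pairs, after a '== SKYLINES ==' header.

== SKYLINES ==
[[29,16],[30,0]]
[[29,16],[30,0],[32,16],[34,0]]
[[20,16],[30,0],[32,16],[34,0]]
[[12,4],[20,16],[30,0],[32,16],[34,0]]
[[12,4],[20,16],[34,0]]
[[12,4],[20,16],[34,0]]
[[12,4],[20,16],[34,0]]
[[12,4],[19,18],[29,16],[34,0]]
[[12,4],[19,18],[29,16],[34,0],[35,18],[41,0]]
[[12,4],[19,18],[29,16],[34,0],[35,18],[41,0]]
[[12,4],[19,18],[29,16],[34,6],[35,18],[41,0]]
[[12,4],[19,18],[29,16],[34,6],[35,18],[41,6],[43,0]]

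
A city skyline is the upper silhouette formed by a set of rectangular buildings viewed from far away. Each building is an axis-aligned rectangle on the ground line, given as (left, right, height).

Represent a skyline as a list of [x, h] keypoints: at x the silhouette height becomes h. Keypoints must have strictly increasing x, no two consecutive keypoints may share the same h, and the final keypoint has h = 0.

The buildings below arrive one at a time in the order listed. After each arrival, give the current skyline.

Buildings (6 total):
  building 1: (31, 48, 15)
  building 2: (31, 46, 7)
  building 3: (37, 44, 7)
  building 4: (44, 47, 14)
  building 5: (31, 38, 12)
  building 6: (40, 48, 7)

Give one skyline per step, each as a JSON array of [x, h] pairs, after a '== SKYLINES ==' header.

== SKYLINES ==
[[31,15],[48,0]]
[[31,15],[48,0]]
[[31,15],[48,0]]
[[31,15],[48,0]]
[[31,15],[48,0]]
[[31,15],[48,0]]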